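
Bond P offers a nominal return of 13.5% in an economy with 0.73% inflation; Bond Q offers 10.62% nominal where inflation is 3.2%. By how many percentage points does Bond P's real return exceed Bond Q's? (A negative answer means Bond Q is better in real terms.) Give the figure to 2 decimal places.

5.49

Bond P real return: 1.135/1.0073 − 1 = 12.677%.
Bond Q real return: 1.1062/1.032 − 1 = 7.190%.
Difference: 12.677 − 7.190 = 5.487 pp.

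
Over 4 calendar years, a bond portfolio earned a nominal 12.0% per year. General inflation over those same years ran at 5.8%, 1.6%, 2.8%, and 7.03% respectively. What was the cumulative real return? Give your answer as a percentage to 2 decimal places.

Cumulative inflation factor: 1.058 × 1.016 × 1.028 × 1.0703 ≈ 1.18271.
Nominal growth factor: 1.57352. Real growth factor = 1.57352 / 1.18271 ≈ 1.33044.
Total real return ≈ 33.0436%.

33.04%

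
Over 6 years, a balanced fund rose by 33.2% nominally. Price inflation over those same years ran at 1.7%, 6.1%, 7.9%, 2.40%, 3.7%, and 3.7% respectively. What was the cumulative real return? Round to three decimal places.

3.894%

Cumulative inflation factor: 1.017 × 1.061 × 1.079 × 1.0240 × 1.037 × 1.037 ≈ 1.28208.
Nominal growth factor: 1.33200. Real growth factor = 1.33200 / 1.28208 ≈ 1.03894.
Total real return ≈ 3.8936%.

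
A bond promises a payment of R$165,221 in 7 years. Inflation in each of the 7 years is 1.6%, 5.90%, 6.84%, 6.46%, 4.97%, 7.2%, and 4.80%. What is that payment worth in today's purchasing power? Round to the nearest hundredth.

R$114,481.15

Price-level factor over 7 years: 1.016 × 1.0590 × 1.0684 × 1.0646 × 1.0497 × 1.072 × 1.0480 ≈ 1.4432157989.
Purchasing power today: R$165,221 divided by that factor.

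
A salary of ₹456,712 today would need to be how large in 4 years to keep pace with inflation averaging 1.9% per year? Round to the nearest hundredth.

Cumulative price-level factor: (1+1.9%)^4 ≈ 1.0781935663.
Multiplying ₹456,712 by the price-level factor gives the future nominal sum.

₹492,423.94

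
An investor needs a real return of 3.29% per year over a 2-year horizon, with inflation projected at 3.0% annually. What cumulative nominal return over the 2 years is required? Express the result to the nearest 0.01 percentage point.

13.19%

Required annual nominal rate: (1+3.29%)(1+3.0%) − 1 = 6.3887%.
Cumulative over 2 years: (1 + 0.063887)^2 − 1 ≈ 0.13186.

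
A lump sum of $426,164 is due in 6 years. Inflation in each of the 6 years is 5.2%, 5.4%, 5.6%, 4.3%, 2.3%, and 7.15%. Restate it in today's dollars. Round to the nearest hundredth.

Price-level factor over 6 years: 1.052 × 1.054 × 1.056 × 1.043 × 1.023 × 1.0715 ≈ 1.3386664724.
Purchasing power today: $426,164 divided by that factor.

$318,349.65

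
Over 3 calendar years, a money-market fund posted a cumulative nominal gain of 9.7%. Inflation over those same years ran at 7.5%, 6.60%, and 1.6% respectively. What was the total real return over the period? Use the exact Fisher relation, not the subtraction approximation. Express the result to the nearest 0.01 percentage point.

Cumulative inflation factor: 1.075 × 1.0660 × 1.016 ≈ 1.16429.
Nominal growth factor: 1.09700. Real growth factor = 1.09700 / 1.16429 ≈ 0.94221.
Total real return ≈ -5.7791%.

-5.78%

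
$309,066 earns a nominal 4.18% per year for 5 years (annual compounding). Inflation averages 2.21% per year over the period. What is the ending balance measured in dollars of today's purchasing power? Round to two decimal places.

Nominal value at maturity: $309,066 × (1 + 4.18%)^5 ≈ $379,291.40.
Price-level factor over 5 years: (1 + 2.21%)^5 ≈ 1.1154932366.
The maturity value deflated by that factor is the answer in today's purchasing power.

$340,021.25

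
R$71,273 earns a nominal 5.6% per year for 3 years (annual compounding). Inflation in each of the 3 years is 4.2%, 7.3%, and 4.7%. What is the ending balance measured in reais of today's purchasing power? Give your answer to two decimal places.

R$71,697.28

Nominal value at maturity: R$71,273 × (1 + 5.6%)^3 ≈ R$83,929.92.
Price-level factor over 3 years: 1.042 × 1.073 × 1.047 = 1.170615102.
The maturity value deflated by that factor is the answer in today's purchasing power.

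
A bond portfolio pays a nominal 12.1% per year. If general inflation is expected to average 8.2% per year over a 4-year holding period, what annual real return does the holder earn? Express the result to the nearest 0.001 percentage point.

With constant rates the annual real return is the same each year: (1+12.1%)/(1+8.2%) − 1 = 0.03604.

3.604%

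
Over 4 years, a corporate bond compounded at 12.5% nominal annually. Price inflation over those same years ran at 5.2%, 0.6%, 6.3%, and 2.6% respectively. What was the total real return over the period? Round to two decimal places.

38.78%

Cumulative inflation factor: 1.052 × 1.006 × 1.063 × 1.026 ≈ 1.15424.
Nominal growth factor: 1.60181. Real growth factor = 1.60181 / 1.15424 ≈ 1.38776.
Total real return ≈ 38.7764%.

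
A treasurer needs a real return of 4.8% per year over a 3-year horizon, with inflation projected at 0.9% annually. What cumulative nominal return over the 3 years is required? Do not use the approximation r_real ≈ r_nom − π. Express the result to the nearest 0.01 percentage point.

18.24%

Required annual nominal rate: (1+4.8%)(1+0.9%) − 1 = 5.7432%.
Cumulative over 3 years: (1 + 0.057432)^3 − 1 ≈ 0.18238.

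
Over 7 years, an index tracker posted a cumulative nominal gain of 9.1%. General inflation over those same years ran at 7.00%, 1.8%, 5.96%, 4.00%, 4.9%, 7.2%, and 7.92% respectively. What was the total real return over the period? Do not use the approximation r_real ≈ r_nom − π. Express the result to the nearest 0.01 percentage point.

Cumulative inflation factor: 1.0700 × 1.018 × 1.0596 × 1.0400 × 1.049 × 1.072 × 1.0792 ≈ 1.45673.
Nominal growth factor: 1.09100. Real growth factor = 1.09100 / 1.45673 ≈ 0.74894.
Total real return ≈ -25.1062%.

-25.11%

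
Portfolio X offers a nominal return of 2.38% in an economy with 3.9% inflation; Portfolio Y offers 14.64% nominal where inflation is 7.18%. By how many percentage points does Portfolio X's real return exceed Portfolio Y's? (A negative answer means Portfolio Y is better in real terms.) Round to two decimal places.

-8.42

Portfolio X real return: 1.0238/1.039 − 1 = -1.463%.
Portfolio Y real return: 1.1464/1.0718 − 1 = 6.960%.
Difference: -1.463 − 6.960 = -8.423 pp.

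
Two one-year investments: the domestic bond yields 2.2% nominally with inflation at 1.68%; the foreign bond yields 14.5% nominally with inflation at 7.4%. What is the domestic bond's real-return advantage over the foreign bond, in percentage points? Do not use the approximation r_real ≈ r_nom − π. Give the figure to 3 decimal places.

The domestic bond real return: 1.022/1.0168 − 1 = 0.5114%.
The foreign bond real return: 1.145/1.074 − 1 = 6.6108%.
Difference: 0.5114 − 6.6108 = -6.0994 pp.

-6.099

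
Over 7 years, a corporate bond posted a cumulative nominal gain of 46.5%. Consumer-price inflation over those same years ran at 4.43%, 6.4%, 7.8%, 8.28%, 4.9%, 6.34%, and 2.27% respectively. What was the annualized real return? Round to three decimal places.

-0.142%

Cumulative inflation factor: 1.0443 × 1.064 × 1.078 × 1.0828 × 1.049 × 1.0634 × 1.0227 ≈ 1.47963.
Nominal growth factor: 1.46500. Real growth factor = 1.46500 / 1.47963 ≈ 0.99011.
Annualized: 0.99011^(1/7) − 1 ≈ -0.00142.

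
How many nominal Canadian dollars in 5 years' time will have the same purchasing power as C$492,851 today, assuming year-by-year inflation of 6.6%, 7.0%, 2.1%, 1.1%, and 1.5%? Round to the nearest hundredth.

Cumulative price-level factor: 1.066 × 1.070 × 1.021 × 1.011 × 1.015 ≈ 1.1950440731.
Multiplying C$492,851 by the price-level factor gives the future nominal sum.

C$588,978.67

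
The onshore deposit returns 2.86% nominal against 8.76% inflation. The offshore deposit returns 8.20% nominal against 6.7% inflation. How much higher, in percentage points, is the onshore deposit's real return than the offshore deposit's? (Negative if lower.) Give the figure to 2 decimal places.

The onshore deposit real return: 1.0286/1.0876 − 1 = -5.425%.
The offshore deposit real return: 1.0820/1.067 − 1 = 1.406%.
Difference: -5.425 − 1.406 = -6.831 pp.

-6.83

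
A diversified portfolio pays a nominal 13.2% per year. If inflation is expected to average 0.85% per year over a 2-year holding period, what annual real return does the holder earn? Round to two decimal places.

With constant rates the annual real return is the same each year: (1+13.2%)/(1+0.85%) − 1 = 0.12246.

12.25%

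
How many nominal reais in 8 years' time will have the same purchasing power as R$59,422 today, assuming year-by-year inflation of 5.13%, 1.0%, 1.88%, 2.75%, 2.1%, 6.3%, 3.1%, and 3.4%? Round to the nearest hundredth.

Cumulative price-level factor: 1.0513 × 1.010 × 1.0188 × 1.0275 × 1.021 × 1.063 × 1.031 × 1.034 ≈ 1.2860475183.
Multiplying R$59,422 by the price-level factor gives the future nominal sum.

R$76,419.52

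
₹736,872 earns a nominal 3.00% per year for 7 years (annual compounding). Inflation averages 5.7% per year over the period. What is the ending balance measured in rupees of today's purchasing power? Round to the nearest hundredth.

₹614,791.30

Nominal value at maturity: ₹736,872 × (1 + 3.00%)^7 ≈ ₹906,259.61.
Price-level factor over 7 years: (1 + 5.7%)^7 ≈ 1.4740930926.
Dividing the nominal maturity value by the price-level factor gives the value in today's money.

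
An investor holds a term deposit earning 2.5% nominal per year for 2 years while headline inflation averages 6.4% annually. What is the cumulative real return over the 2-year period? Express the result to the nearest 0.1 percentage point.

The annual real rate is (1+2.5%)/(1+6.4%) − 1 = -3.6654%.
Compounded over 2 years: (1 + -0.036654)^2 − 1 ≈ -0.07196.

-7.2%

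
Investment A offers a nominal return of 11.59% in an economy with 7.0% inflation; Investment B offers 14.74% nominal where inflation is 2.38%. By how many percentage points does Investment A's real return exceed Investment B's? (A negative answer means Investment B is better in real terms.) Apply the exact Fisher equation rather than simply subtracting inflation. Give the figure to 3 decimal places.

-7.783

Investment A real return: 1.1159/1.070 − 1 = 4.2897%.
Investment B real return: 1.1474/1.0238 − 1 = 12.0727%.
Difference: 4.2897 − 12.0727 = -7.7830 pp.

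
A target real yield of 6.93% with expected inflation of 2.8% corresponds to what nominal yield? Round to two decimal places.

By the Fisher equation, 1 + r_nom = (1 + 6.93%)(1 + 2.8%) = 1.0693 × 1.028 = 1.0992404.
So r_nom = 9.92404%.

9.92%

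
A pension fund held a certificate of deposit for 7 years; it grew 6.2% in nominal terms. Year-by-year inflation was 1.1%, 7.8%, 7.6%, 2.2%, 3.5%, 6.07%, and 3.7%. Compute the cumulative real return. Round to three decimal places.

Cumulative inflation factor: 1.011 × 1.078 × 1.076 × 1.022 × 1.035 × 1.0607 × 1.037 ≈ 1.36441.
Nominal growth factor: 1.06200. Real growth factor = 1.06200 / 1.36441 ≈ 0.77836.
Total real return ≈ -22.1641%.

-22.164%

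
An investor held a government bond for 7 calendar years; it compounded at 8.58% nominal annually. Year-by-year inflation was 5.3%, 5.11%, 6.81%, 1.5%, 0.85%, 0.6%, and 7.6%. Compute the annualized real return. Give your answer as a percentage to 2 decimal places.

4.47%

Cumulative inflation factor: 1.053 × 1.0511 × 1.0681 × 1.015 × 1.0085 × 1.006 × 1.076 ≈ 1.30990.
Nominal growth factor: 1.77930. Real growth factor = 1.77930 / 1.30990 ≈ 1.35835.
Annualized: 1.35835^(1/7) − 1 ≈ 0.04472.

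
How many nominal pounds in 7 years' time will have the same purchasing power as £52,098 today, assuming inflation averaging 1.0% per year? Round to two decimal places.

Cumulative price-level factor: (1+1.0%)^7 ≈ 1.0721353521.
The nominal amount required is £52,098 scaled up by that factor.

£55,856.11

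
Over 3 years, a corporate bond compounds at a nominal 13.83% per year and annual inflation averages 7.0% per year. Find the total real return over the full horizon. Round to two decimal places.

The annual real rate is (1+13.83%)/(1+7.0%) − 1 = 6.3832%.
Compounded over 3 years: (1 + 0.063832)^3 − 1 ≈ 0.20398.

20.40%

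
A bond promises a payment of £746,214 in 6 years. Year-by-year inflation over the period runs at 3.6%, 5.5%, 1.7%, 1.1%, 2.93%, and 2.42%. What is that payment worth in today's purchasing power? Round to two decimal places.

£629,872.03

Price-level factor over 6 years: 1.036 × 1.055 × 1.017 × 1.011 × 1.0293 × 1.0242 ≈ 1.1847073090.
Purchasing power today: £746,214 divided by that factor.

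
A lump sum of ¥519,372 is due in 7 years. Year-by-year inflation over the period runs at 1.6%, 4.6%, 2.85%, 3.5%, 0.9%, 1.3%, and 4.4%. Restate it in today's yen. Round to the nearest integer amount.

¥430,237

Price-level factor over 7 years: 1.016 × 1.046 × 1.0285 × 1.035 × 1.009 × 1.013 × 1.044 ≈ 1.2071775454.
Purchasing power today: ¥519,372 divided by that factor.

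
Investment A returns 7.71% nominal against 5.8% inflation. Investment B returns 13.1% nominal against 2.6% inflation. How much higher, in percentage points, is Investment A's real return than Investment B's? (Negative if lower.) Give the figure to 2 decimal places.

Investment A real return: 1.0771/1.058 − 1 = 1.805%.
Investment B real return: 1.131/1.026 − 1 = 10.234%.
Difference: 1.805 − 10.234 = -8.429 pp.

-8.43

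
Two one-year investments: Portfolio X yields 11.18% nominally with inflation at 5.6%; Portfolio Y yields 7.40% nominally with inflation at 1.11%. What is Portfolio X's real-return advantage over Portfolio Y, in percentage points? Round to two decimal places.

Portfolio X real return: 1.1118/1.056 − 1 = 5.284%.
Portfolio Y real return: 1.0740/1.0111 − 1 = 6.221%.
Difference: 5.284 − 6.221 = -0.937 pp.

-0.94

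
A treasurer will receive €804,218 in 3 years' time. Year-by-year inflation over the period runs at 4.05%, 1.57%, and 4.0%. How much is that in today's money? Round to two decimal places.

Price-level factor over 3 years: 1.0405 × 1.0157 × 1.040 = 1.099109284.
Purchasing power today: €804,218 divided by that factor.

€731,699.76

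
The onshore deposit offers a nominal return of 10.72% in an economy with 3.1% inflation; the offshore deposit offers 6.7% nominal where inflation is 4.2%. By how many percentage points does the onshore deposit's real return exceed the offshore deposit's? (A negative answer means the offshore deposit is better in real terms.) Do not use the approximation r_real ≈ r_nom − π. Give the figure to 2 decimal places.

4.99

The onshore deposit real return: 1.1072/1.031 − 1 = 7.391%.
The offshore deposit real return: 1.067/1.042 − 1 = 2.399%.
Difference: 7.391 − 2.399 = 4.992 pp.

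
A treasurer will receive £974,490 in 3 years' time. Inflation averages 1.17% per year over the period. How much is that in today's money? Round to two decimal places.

£941,070.45

Price-level factor over 3 years: (1 + 1.17%)^3 ≈ 1.0355122716.
Purchasing power today: £974,490 divided by that factor.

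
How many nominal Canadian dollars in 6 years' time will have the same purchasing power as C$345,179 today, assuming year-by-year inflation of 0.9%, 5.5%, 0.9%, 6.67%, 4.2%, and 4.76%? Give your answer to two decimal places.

C$431,702.60

Cumulative price-level factor: 1.009 × 1.055 × 1.009 × 1.0667 × 1.042 × 1.0476 ≈ 1.2506629832.
The nominal amount required is C$345,179 scaled up by that factor.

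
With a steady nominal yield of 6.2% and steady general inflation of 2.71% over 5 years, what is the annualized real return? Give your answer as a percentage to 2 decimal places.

3.40%

With constant rates the annual real return is the same each year: (1+6.2%)/(1+2.71%) − 1 = 0.03398.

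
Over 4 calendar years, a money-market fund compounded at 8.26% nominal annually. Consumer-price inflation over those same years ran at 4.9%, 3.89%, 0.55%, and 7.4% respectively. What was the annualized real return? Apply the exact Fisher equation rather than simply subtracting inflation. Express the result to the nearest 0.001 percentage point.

3.940%

Cumulative inflation factor: 1.049 × 1.0389 × 1.0055 × 1.074 ≈ 1.17689.
Nominal growth factor: 1.37364. Real growth factor = 1.37364 / 1.17689 ≈ 1.16718.
Annualized: 1.16718^(1/4) − 1 ≈ 0.03940.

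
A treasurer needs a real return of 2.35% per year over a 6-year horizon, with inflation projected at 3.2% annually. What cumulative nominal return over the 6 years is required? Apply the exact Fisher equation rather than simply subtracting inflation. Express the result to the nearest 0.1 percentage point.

38.9%

Required annual nominal rate: (1+2.35%)(1+3.2%) − 1 = 5.6252%.
Cumulative over 6 years: (1 + 0.056252)^6 − 1 ≈ 0.38869.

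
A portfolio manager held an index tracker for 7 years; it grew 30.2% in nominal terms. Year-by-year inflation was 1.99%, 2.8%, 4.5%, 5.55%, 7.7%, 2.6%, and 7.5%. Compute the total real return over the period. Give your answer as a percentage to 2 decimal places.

-5.22%

Cumulative inflation factor: 1.0199 × 1.028 × 1.045 × 1.0555 × 1.077 × 1.026 × 1.075 ≈ 1.37372.
Nominal growth factor: 1.30200. Real growth factor = 1.30200 / 1.37372 ≈ 0.94779.
Total real return ≈ -5.2205%.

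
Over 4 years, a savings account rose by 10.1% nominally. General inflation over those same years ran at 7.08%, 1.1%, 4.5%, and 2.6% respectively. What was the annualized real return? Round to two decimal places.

-1.31%

Cumulative inflation factor: 1.0708 × 1.011 × 1.045 × 1.026 ≈ 1.16071.
Nominal growth factor: 1.10100. Real growth factor = 1.10100 / 1.16071 ≈ 0.94856.
Annualized: 0.94856^(1/4) − 1 ≈ -0.01312.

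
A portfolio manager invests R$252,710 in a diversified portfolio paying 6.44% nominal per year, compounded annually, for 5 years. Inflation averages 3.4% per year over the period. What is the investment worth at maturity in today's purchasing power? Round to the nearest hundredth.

Nominal value at maturity: R$252,710 × (1 + 6.44%)^5 ≈ R$345,260.39.
Price-level factor over 5 years: (1 + 3.4%)^5 ≈ 1.1819597671.
The maturity value deflated by that factor is the answer in today's purchasing power.

R$292,108.41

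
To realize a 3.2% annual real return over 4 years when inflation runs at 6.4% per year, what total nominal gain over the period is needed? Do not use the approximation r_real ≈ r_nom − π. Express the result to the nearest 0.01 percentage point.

Required annual nominal rate: (1+3.2%)(1+6.4%) − 1 = 9.8048%.
Cumulative over 4 years: (1 + 0.098048)^4 − 1 ≈ 0.45374.

45.37%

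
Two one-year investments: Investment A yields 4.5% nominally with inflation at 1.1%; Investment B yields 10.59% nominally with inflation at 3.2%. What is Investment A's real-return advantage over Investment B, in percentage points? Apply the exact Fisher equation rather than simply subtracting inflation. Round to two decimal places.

Investment A real return: 1.045/1.011 − 1 = 3.363%.
Investment B real return: 1.1059/1.032 − 1 = 7.161%.
Difference: 3.363 − 7.161 = -3.798 pp.

-3.80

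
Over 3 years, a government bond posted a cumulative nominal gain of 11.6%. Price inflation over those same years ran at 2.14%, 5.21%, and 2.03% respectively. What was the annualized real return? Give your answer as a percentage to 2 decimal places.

0.59%

Cumulative inflation factor: 1.0214 × 1.0521 × 1.0203 ≈ 1.09643.
Nominal growth factor: 1.11600. Real growth factor = 1.11600 / 1.09643 ≈ 1.01785.
Annualized: 1.01785^(1/3) − 1 ≈ 0.00591.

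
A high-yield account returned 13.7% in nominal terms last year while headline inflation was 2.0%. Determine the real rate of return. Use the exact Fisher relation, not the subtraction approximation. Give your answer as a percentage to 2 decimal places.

Real return via the Fisher equation: (1 + 13.7%)/(1 + 2.0%) − 1 = 1.137/1.020 − 1 ≈ 0.11471.

11.47%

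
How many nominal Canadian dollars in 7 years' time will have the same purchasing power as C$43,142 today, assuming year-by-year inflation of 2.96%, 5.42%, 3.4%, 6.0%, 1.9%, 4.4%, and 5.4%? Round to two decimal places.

C$57,548.44

Cumulative price-level factor: 1.0296 × 1.0542 × 1.034 × 1.060 × 1.019 × 1.044 × 1.054 ≈ 1.3339306248.
Multiplying C$43,142 by the price-level factor gives the future nominal sum.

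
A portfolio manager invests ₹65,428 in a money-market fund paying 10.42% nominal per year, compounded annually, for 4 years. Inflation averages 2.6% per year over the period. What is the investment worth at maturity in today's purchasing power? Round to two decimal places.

₹87,773.86

Nominal value at maturity: ₹65,428 × (1 + 10.42%)^4 ≈ ₹97,264.56.
Price-level factor over 4 years: (1 + 2.6%)^4 ≈ 1.1081267610.
The maturity value deflated by that factor is the answer in today's purchasing power.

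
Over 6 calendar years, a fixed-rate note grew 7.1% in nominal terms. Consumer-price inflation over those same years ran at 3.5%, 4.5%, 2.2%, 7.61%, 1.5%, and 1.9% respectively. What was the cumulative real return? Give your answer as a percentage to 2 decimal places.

-12.95%

Cumulative inflation factor: 1.035 × 1.045 × 1.022 × 1.0761 × 1.015 × 1.019 ≈ 1.23027.
Nominal growth factor: 1.07100. Real growth factor = 1.07100 / 1.23027 ≈ 0.87054.
Total real return ≈ -12.9459%.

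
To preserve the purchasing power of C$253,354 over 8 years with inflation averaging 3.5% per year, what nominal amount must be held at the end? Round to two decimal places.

Cumulative price-level factor: (1+3.5%)^8 ≈ 1.3168090370.
The nominal amount required is C$253,354 scaled up by that factor.

C$333,618.84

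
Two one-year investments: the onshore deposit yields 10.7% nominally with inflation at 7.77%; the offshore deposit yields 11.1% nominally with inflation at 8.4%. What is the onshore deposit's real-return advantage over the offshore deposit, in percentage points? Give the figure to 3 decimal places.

0.228

The onshore deposit real return: 1.107/1.0777 − 1 = 2.7188%.
The offshore deposit real return: 1.111/1.084 − 1 = 2.4908%.
Difference: 2.7188 − 2.4908 = 0.2280 pp.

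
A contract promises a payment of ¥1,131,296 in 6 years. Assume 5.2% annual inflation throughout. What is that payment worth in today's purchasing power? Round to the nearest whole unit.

¥834,607

Price-level factor over 6 years: (1 + 5.2%)^6 ≈ 1.3554841352.
Purchasing power today: ¥1,131,296 divided by that factor.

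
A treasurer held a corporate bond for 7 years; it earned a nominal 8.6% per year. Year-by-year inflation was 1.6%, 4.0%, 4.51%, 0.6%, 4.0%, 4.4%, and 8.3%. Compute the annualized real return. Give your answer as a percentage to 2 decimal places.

Cumulative inflation factor: 1.016 × 1.040 × 1.0451 × 1.006 × 1.040 × 1.044 × 1.083 ≈ 1.30631.
Nominal growth factor: 1.78159. Real growth factor = 1.78159 / 1.30631 ≈ 1.36384.
Annualized: 1.36384^(1/7) − 1 ≈ 0.04533.

4.53%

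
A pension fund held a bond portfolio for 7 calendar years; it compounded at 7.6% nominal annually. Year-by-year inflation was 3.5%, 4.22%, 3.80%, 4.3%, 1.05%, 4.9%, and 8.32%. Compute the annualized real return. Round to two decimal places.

3.18%

Cumulative inflation factor: 1.035 × 1.0422 × 1.0380 × 1.043 × 1.0105 × 1.049 × 1.0832 ≈ 1.34089.
Nominal growth factor: 1.66988. Real growth factor = 1.66988 / 1.34089 ≈ 1.24535.
Annualized: 1.24535^(1/7) − 1 ≈ 0.03184.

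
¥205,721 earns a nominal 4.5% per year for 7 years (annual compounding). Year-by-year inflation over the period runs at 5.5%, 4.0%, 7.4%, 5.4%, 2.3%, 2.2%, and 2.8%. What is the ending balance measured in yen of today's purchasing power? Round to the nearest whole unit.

Nominal value at maturity: ¥205,721 × (1 + 4.5%)^7 ≈ ¥279,958.
Price-level factor over 7 years: 1.055 × 1.040 × 1.074 × 1.054 × 1.023 × 1.022 × 1.028 ≈ 1.3349049250.
Dividing the nominal maturity value by the price-level factor gives the value in today's money.

¥209,721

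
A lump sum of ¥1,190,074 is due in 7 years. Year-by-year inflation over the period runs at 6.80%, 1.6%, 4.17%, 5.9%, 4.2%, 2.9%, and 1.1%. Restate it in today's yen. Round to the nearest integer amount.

Price-level factor over 7 years: 1.0680 × 1.016 × 1.0417 × 1.059 × 1.042 × 1.029 × 1.011 ≈ 1.2975910286.
Purchasing power today: ¥1,190,074 divided by that factor.

¥917,141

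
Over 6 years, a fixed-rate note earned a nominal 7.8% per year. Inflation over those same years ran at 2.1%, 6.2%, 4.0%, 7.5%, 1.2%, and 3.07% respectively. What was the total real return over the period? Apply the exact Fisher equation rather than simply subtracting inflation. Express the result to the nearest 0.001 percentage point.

24.110%

Cumulative inflation factor: 1.021 × 1.062 × 1.040 × 1.075 × 1.012 × 1.0307 ≈ 1.26446.
Nominal growth factor: 1.56932. Real growth factor = 1.56932 / 1.26446 ≈ 1.24110.
Total real return ≈ 24.1103%.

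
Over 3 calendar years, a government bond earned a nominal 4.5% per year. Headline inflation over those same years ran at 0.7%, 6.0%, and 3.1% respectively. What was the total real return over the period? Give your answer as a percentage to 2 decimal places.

3.69%

Cumulative inflation factor: 1.007 × 1.060 × 1.031 ≈ 1.10051.
Nominal growth factor: 1.14117. Real growth factor = 1.14117 / 1.10051 ≈ 1.03694.
Total real return ≈ 3.6943%.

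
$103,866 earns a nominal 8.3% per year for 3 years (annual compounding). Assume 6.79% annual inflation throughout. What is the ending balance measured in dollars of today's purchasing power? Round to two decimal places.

$108,334.56

Nominal value at maturity: $103,866 × (1 + 8.3%)^3 ≈ $131,934.62.
Price-level factor over 3 years: (1 + 6.79%)^3 ≈ 1.2178442768.
Dividing the nominal maturity value by the price-level factor gives the value in today's money.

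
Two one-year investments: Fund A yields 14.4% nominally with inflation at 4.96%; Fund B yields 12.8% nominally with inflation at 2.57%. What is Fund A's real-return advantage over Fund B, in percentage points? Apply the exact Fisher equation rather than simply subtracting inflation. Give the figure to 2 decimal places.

-0.98

Fund A real return: 1.144/1.0496 − 1 = 8.994%.
Fund B real return: 1.128/1.0257 − 1 = 9.974%.
Difference: 8.994 − 9.974 = -0.980 pp.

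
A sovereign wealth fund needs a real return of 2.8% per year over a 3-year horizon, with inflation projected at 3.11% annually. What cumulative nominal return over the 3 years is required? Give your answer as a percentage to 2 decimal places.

19.09%

Required annual nominal rate: (1+2.8%)(1+3.11%) − 1 = 5.99708%.
Cumulative over 3 years: (1 + 0.0599708)^3 − 1 ≈ 0.19092.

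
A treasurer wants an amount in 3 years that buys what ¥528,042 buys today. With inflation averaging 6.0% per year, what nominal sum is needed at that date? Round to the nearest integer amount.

¥628,906

Cumulative price-level factor: (1+6.0%)^3 = 1.191016.
Multiplying ¥528,042 by the price-level factor gives the future nominal sum.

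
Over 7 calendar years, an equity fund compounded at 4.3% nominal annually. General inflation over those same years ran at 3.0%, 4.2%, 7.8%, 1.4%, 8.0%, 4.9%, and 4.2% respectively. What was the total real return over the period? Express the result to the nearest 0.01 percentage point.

-3.05%

Cumulative inflation factor: 1.030 × 1.042 × 1.078 × 1.014 × 1.080 × 1.049 × 1.042 ≈ 1.38493.
Nominal growth factor: 1.34273. Real growth factor = 1.34273 / 1.38493 ≈ 0.96953.
Total real return ≈ -3.0469%.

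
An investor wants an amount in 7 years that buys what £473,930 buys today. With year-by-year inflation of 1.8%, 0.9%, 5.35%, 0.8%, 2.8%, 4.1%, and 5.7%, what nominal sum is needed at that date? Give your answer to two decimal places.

£584,745.72

Cumulative price-level factor: 1.018 × 1.009 × 1.0535 × 1.008 × 1.028 × 1.041 × 1.057 ≈ 1.2338229602.
The nominal amount required is £473,930 scaled up by that factor.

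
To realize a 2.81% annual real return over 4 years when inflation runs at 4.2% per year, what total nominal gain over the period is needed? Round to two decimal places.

31.71%

Required annual nominal rate: (1+2.81%)(1+4.2%) − 1 = 7.12802%.
Cumulative over 4 years: (1 + 0.0712802)^4 − 1 ≈ 0.31708.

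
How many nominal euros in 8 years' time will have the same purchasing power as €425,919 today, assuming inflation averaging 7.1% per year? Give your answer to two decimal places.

€737,297.53

Cumulative price-level factor: (1+7.1%)^8 ≈ 1.7310745307.
The nominal amount required is €425,919 scaled up by that factor.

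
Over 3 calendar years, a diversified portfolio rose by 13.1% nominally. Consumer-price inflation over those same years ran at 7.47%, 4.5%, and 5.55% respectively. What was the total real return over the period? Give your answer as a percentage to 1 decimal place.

-4.6%

Cumulative inflation factor: 1.0747 × 1.045 × 1.0555 ≈ 1.18539.
Nominal growth factor: 1.13100. Real growth factor = 1.13100 / 1.18539 ≈ 0.95412.
Total real return ≈ -4.5885%.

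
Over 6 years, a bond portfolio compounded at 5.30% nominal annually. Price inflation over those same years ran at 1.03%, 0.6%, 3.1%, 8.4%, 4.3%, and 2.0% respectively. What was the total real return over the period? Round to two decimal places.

Cumulative inflation factor: 1.0103 × 1.006 × 1.031 × 1.084 × 1.043 × 1.020 ≈ 1.20843.
Nominal growth factor: 1.36323. Real growth factor = 1.36323 / 1.20843 ≈ 1.12810.
Total real return ≈ 12.8105%.

12.81%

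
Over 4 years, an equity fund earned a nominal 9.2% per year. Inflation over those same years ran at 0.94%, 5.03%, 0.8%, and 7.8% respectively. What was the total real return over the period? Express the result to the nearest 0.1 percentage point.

23.4%

Cumulative inflation factor: 1.0094 × 1.0503 × 1.008 × 1.078 ≈ 1.15201.
Nominal growth factor: 1.42197. Real growth factor = 1.42197 / 1.15201 ≈ 1.23434.
Total real return ≈ 23.4339%.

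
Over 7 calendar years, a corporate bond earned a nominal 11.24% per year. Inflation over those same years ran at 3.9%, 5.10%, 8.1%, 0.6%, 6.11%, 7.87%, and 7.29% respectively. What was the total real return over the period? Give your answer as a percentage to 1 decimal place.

44.5%

Cumulative inflation factor: 1.039 × 1.0510 × 1.081 × 1.006 × 1.0611 × 1.0787 × 1.0729 ≈ 1.45834.
Nominal growth factor: 2.10779. Real growth factor = 2.10779 / 1.45834 ≈ 1.44534.
Total real return ≈ 44.5336%.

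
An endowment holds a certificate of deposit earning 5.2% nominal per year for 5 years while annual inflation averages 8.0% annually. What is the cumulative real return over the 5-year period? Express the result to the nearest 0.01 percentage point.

The annual real rate is (1+5.2%)/(1+8.0%) − 1 = -2.5926%.
Compounded over 5 years: (1 + -0.025926)^5 − 1 ≈ -0.12308.

-12.31%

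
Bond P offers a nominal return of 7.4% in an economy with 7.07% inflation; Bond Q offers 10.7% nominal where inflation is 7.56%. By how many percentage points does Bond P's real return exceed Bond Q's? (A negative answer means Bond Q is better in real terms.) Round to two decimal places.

-2.61

Bond P real return: 1.074/1.0707 − 1 = 0.308%.
Bond Q real return: 1.107/1.0756 − 1 = 2.919%.
Difference: 0.308 − 2.919 = -2.611 pp.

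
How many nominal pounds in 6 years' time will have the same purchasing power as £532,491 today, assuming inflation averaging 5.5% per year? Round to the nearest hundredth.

£734,221.39

Cumulative price-level factor: (1+5.5%)^6 ≈ 1.3788428068.
The nominal amount required is £532,491 scaled up by that factor.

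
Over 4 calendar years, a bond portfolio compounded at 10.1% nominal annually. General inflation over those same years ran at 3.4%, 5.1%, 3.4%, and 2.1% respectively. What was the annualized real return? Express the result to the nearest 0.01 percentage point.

Cumulative inflation factor: 1.034 × 1.051 × 1.034 × 1.021 ≈ 1.14728.
Nominal growth factor: 1.46943. Real growth factor = 1.46943 / 1.14728 ≈ 1.28080.
Annualized: 1.28080^(1/4) − 1 ≈ 0.06382.

6.38%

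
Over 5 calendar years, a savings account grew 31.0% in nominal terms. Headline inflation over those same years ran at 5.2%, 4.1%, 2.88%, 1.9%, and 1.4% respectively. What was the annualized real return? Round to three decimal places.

Cumulative inflation factor: 1.052 × 1.041 × 1.0288 × 1.019 × 1.014 ≈ 1.16415.
Nominal growth factor: 1.31000. Real growth factor = 1.31000 / 1.16415 ≈ 1.12528.
Annualized: 1.12528^(1/5) − 1 ≈ 0.02389.

2.389%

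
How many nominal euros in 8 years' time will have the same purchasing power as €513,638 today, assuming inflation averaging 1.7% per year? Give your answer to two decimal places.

€587,793.49

Cumulative price-level factor: (1+1.7%)^8 ≈ 1.1443730547.
Multiplying €513,638 by the price-level factor gives the future nominal sum.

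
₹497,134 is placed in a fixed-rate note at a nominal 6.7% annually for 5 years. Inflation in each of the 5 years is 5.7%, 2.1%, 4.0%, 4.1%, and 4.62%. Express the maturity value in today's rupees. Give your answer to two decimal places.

Nominal value at maturity: ₹497,134 × (1 + 6.7%)^5 ≈ ₹687,536.19.
Price-level factor over 5 years: 1.057 × 1.021 × 1.040 × 1.041 × 1.0462 ≈ 1.2223610811.
Dividing the nominal maturity value by the price-level factor gives the value in today's money.

₹562,465.71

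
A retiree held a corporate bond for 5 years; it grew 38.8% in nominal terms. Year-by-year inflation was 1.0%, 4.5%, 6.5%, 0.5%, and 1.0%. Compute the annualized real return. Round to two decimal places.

Cumulative inflation factor: 1.010 × 1.045 × 1.065 × 1.005 × 1.010 ≈ 1.14097.
Nominal growth factor: 1.38800. Real growth factor = 1.38800 / 1.14097 ≈ 1.21651.
Annualized: 1.21651^(1/5) − 1 ≈ 0.03998.

4.00%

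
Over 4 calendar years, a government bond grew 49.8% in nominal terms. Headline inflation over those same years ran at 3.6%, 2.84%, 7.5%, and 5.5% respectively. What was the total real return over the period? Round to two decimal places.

23.97%

Cumulative inflation factor: 1.036 × 1.0284 × 1.075 × 1.055 ≈ 1.20832.
Nominal growth factor: 1.49800. Real growth factor = 1.49800 / 1.20832 ≈ 1.23974.
Total real return ≈ 23.9736%.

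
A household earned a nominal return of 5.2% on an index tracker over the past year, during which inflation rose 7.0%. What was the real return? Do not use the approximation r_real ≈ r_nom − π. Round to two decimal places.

-1.68%

Real return via the Fisher equation: (1 + 5.2%)/(1 + 7.0%) − 1 = 1.052/1.070 − 1 ≈ -0.01682.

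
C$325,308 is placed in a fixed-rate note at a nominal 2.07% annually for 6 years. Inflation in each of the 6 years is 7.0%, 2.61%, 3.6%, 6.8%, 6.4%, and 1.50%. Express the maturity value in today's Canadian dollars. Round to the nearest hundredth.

Nominal value at maturity: C$325,308 × (1 + 2.07%)^6 ≈ C$367,860.73.
Price-level factor over 6 years: 1.070 × 1.0261 × 1.036 × 1.068 × 1.064 × 1.0150 ≈ 1.3119344720.
Dividing the nominal maturity value by the price-level factor gives the value in today's money.

C$280,395.66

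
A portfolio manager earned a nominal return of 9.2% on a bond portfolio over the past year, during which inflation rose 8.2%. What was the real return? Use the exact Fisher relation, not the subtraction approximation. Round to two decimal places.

Real return via the Fisher equation: (1 + 9.2%)/(1 + 8.2%) − 1 = 1.092/1.082 − 1 ≈ 0.00924.

0.92%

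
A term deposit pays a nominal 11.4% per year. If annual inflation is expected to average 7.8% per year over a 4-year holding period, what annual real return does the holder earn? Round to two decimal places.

3.34%

With constant rates the annual real return is the same each year: (1+11.4%)/(1+7.8%) − 1 = 0.03340.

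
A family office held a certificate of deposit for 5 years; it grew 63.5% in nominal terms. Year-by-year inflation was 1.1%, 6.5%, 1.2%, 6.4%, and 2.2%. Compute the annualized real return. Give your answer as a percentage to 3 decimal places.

Cumulative inflation factor: 1.011 × 1.065 × 1.012 × 1.064 × 1.022 ≈ 1.18488.
Nominal growth factor: 1.63500. Real growth factor = 1.63500 / 1.18488 ≈ 1.37989.
Annualized: 1.37989^(1/5) − 1 ≈ 0.06652.

6.652%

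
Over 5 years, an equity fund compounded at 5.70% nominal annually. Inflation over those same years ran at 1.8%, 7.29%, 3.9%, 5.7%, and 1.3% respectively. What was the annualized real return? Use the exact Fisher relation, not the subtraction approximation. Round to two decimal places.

Cumulative inflation factor: 1.018 × 1.0729 × 1.039 × 1.057 × 1.013 ≈ 1.21509.
Nominal growth factor: 1.31940. Real growth factor = 1.31940 / 1.21509 ≈ 1.08585.
Annualized: 1.08585^(1/5) − 1 ≈ 0.01661.

1.66%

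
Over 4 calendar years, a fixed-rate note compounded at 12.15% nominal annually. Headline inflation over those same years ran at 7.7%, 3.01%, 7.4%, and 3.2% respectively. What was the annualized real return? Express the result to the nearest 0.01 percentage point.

6.50%

Cumulative inflation factor: 1.077 × 1.0301 × 1.074 × 1.032 ≈ 1.22964.
Nominal growth factor: 1.58197. Real growth factor = 1.58197 / 1.22964 ≈ 1.28652.
Annualized: 1.28652^(1/4) − 1 ≈ 0.06501.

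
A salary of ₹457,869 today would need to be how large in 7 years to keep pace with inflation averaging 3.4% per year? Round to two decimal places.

Cumulative price-level factor: (1+3.4%)^7 ≈ 1.2636993768.
Multiplying ₹457,869 by the price-level factor gives the future nominal sum.

₹578,608.77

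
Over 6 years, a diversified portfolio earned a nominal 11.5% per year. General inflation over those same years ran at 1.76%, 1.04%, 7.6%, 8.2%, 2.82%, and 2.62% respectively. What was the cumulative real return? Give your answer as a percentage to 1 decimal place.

Cumulative inflation factor: 1.0176 × 1.0104 × 1.076 × 1.082 × 1.0282 × 1.0262 ≈ 1.26305.
Nominal growth factor: 1.92154. Real growth factor = 1.92154 / 1.26305 ≈ 1.52135.
Total real return ≈ 52.1352%.

52.1%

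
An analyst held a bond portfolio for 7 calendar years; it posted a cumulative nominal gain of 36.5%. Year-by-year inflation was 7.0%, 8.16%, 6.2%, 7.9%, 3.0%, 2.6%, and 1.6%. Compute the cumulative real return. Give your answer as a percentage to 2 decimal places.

-4.14%

Cumulative inflation factor: 1.070 × 1.0816 × 1.062 × 1.079 × 1.030 × 1.026 × 1.016 ≈ 1.42388.
Nominal growth factor: 1.36500. Real growth factor = 1.36500 / 1.42388 ≈ 0.95865.
Total real return ≈ -4.1355%.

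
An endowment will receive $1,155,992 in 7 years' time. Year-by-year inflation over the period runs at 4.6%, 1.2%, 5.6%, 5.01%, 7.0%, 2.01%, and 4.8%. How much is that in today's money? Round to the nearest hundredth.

$860,914.94

Price-level factor over 7 years: 1.046 × 1.012 × 1.056 × 1.0501 × 1.070 × 1.0201 × 1.048 ≈ 1.3427482085.
Purchasing power today: $1,155,992 divided by that factor.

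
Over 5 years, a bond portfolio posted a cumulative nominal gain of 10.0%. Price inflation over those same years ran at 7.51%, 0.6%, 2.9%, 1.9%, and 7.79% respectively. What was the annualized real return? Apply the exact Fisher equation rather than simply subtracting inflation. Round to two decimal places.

-2.09%

Cumulative inflation factor: 1.0751 × 1.006 × 1.029 × 1.019 × 1.0779 ≈ 1.22240.
Nominal growth factor: 1.10000. Real growth factor = 1.10000 / 1.22240 ≈ 0.89987.
Annualized: 0.89987^(1/5) − 1 ≈ -0.02088.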